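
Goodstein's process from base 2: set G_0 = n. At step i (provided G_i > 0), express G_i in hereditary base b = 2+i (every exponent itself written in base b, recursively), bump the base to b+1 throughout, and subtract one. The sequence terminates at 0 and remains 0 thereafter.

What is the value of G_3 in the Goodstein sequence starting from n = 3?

2

(0) 3|_2 = 2 + 1 ↦ 3 + 1|_3 = 4 ⇒ 3
(1) 3|_3 = 3 ↦ 4|_4 = 4 ⇒ 3
(2) 3|_4 = 3 ↦ 3|_5 = 3 ⇒ 2
(3) 2|_5 = 2 ↦ 2|_6 = 2 ⇒ 1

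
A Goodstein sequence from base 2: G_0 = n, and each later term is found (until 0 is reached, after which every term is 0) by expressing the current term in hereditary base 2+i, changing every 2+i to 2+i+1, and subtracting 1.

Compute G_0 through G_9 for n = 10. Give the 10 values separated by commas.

step 0: 10 = 2^(2 + 1) + 2; sub 3 for 2: 3^(3 + 1) + 3; = 84; G_1 = 84−1 = 83
step 1: 83 = 3^(3 + 1) + 2; sub 4 for 3: 4^(4 + 1) + 2; = 1026; G_2 = 1026−1 = 1025
step 2: 1025 = 4^(4 + 1) + 1; sub 5 for 4: 5^(5 + 1) + 1; = 15626; G_3 = 15626−1 = 15625
step 3: 15625 = 5^(5 + 1); sub 6 for 5: 6^(6 + 1); = 279936; G_4 = 279936−1 = 279935
step 4: 279935 = 5·6^6 + 5·6^5 + 5·6^4 + 5·6^3 + 5·6^2 + 5·6 + 5; sub 7 for 6: 5·7^7 + 5·7^5 + 5·7^4 + 5·7^3 + 5·7^2 + 5·7 + 5; = 4215755; G_5 = 4215755−1 = 4215754
step 5: 4215754 = 5·7^7 + 5·7^5 + 5·7^4 + 5·7^3 + 5·7^2 + 5·7 + 4; sub 8 for 7: 5·8^8 + 5·8^5 + 5·8^4 + 5·8^3 + 5·8^2 + 5·8 + 4; = 84073324; G_6 = 84073324−1 = 84073323
step 6: 84073323 = 5·8^8 + 5·8^5 + 5·8^4 + 5·8^3 + 5·8^2 + 5·8 + 3; sub 9 for 8: 5·9^9 + 5·9^5 + 5·9^4 + 5·9^3 + 5·9^2 + 5·9 + 3; = 1937434593; G_7 = 1937434593−1 = 1937434592
step 7: 1937434592 = 5·9^9 + 5·9^5 + 5·9^4 + 5·9^3 + 5·9^2 + 5·9 + 2; sub 10 for 9: 5·10^10 + 5·10^5 + 5·10^4 + 5·10^3 + 5·10^2 + 5·10 + 2; = 50000555552; G_8 = 50000555552−1 = 50000555551
step 8: 50000555551 = 5·10^10 + 5·10^5 + 5·10^4 + 5·10^3 + 5·10^2 + 5·10 + 1; sub 11 for 10: 5·11^11 + 5·11^5 + 5·11^4 + 5·11^3 + 5·11^2 + 5·11 + 1; = 1426559238831; G_9 = 1426559238831−1 = 1426559238830

10, 83, 1025, 15625, 279935, 4215754, 84073323, 1937434592, 50000555551, 1426559238830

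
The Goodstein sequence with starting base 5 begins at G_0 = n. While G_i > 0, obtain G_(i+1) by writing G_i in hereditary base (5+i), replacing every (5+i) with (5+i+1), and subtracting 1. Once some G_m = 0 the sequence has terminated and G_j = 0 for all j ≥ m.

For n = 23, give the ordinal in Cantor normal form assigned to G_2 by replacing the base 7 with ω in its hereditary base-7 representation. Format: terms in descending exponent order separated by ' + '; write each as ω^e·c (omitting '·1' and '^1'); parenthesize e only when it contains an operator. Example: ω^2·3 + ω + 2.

(0) 23|_5 = 4·5 + 3 ↦ 4·6 + 3|_6 = 27 ⇒ 26
(1) 26|_6 = 4·6 + 2 ↦ 4·7 + 2|_7 = 30 ⇒ 29
(2) 29|_7 = 4·7 + 1 ↦ 4·8 + 1|_8 = 33 ⇒ 32

ω·4 + 1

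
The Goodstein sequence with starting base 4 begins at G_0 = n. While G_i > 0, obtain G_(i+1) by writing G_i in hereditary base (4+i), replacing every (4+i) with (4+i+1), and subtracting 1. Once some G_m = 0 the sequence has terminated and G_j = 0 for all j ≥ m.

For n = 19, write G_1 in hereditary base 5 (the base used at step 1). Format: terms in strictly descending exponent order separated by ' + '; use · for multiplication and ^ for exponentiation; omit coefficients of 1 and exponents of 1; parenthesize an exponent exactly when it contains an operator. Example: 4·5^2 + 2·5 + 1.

5^2 + 2

step 0: 19 = 4^2 + 3; sub 5 for 4: 5^2 + 3; = 28; G_1 = 28−1 = 27
step 1: 27 = 5^2 + 2; sub 6 for 5: 6^2 + 2; = 38; G_2 = 38−1 = 37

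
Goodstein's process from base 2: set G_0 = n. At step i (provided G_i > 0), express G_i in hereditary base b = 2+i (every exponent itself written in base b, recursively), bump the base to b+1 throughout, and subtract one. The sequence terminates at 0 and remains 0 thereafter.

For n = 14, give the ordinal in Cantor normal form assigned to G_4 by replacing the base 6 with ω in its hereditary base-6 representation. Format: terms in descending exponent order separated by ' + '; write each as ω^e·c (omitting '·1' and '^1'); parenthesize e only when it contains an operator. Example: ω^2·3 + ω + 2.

ω^(ω + 1) + ω^5·5 + ω^4·5 + ω^3·5 + ω^2·5 + ω·5 + 5

G_0 = 14. HB_2(14) = 2^(2 + 1) + 2^2 + 2. Bump = 111. G_1 = 110.
G_1 = 110. HB_3(110) = 3^(3 + 1) + 3^3 + 2. Bump = 1282. G_2 = 1281.
G_2 = 1281. HB_4(1281) = 4^(4 + 1) + 4^4 + 1. Bump = 18751. G_3 = 18750.
G_3 = 18750. HB_5(18750) = 5^(5 + 1) + 5^5. Bump = 326592. G_4 = 326591.
G_4 = 326591. HB_6(326591) = 6^(6 + 1) + 5·6^5 + 5·6^4 + 5·6^3 + 5·6^2 + 5·6 + 5. Bump = 5862841. G_5 = 5862840.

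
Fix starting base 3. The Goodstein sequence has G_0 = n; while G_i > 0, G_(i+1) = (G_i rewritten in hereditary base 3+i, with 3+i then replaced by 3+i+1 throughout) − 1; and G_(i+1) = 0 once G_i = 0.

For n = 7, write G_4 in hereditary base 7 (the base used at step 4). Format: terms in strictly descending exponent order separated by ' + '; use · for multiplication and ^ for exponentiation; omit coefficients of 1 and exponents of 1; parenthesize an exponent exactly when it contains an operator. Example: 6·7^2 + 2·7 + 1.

7 + 2

(0) 7|_3 = 2·3 + 1 ↦ 2·4 + 1|_4 = 9 ⇒ 8
(1) 8|_4 = 2·4 ↦ 2·5|_5 = 10 ⇒ 9
(2) 9|_5 = 5 + 4 ↦ 6 + 4|_6 = 10 ⇒ 9
(3) 9|_6 = 6 + 3 ↦ 7 + 3|_7 = 10 ⇒ 9
(4) 9|_7 = 7 + 2 ↦ 8 + 2|_8 = 10 ⇒ 9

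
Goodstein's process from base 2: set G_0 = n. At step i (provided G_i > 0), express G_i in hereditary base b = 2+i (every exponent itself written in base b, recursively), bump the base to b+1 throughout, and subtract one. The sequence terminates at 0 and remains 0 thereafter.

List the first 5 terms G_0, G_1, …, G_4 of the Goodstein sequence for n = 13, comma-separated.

13, 108, 1279, 16092, 280711

base 2: 13 = 2^(2 + 1) + 2^2 + 1; at 3: 3^(3 + 1) + 3^3 + 1 = 109; next = 108
base 3: 108 = 3^(3 + 1) + 3^3; at 4: 4^(4 + 1) + 4^4 = 1280; next = 1279
base 4: 1279 = 4^(4 + 1) + 3·4^3 + 3·4^2 + 3·4 + 3; at 5: 5^(5 + 1) + 3·5^3 + 3·5^2 + 3·5 + 3 = 16093; next = 16092
base 5: 16092 = 5^(5 + 1) + 3·5^3 + 3·5^2 + 3·5 + 2; at 6: 6^(6 + 1) + 3·6^3 + 3·6^2 + 3·6 + 2 = 280712; next = 280711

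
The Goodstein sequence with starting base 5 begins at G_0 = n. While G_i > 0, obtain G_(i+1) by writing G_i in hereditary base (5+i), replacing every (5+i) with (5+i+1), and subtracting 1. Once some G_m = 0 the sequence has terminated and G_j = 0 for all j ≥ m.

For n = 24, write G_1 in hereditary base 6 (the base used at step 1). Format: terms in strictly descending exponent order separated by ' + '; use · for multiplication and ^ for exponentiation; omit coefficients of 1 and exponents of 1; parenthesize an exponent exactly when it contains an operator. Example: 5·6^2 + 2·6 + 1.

4·6 + 3

i=0: 24 = 4·5 + 4 (b=5); 5→6: 4·6 + 4 = 28; 28−1 = 27
i=1: 27 = 4·6 + 3 (b=6); 6→7: 4·7 + 3 = 31; 31−1 = 30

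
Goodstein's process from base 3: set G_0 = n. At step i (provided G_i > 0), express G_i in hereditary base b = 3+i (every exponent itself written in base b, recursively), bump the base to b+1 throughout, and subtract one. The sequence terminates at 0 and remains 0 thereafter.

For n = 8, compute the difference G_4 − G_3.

G_0=8  [base 3] 2·3 + 2  →[3↦4]→  2·4 + 2 = 10  −1 ⇒ G_1=9
G_1=9  [base 4] 2·4 + 1  →[4↦5]→  2·5 + 1 = 11  −1 ⇒ G_2=10
G_2=10  [base 5] 2·5  →[5↦6]→  2·6 = 12  −1 ⇒ G_3=11
G_3=11  [base 6] 6 + 5  →[6↦7]→  7 + 5 = 12  −1 ⇒ G_4=11

0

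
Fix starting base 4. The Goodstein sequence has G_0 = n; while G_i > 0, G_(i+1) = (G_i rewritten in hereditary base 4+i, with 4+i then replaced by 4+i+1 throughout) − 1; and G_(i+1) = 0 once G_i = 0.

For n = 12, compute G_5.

base 4: 12 = 3·4; at 5: 3·5 = 15; next = 14
base 5: 14 = 2·5 + 4; at 6: 2·6 + 4 = 16; next = 15
base 6: 15 = 2·6 + 3; at 7: 2·7 + 3 = 17; next = 16
base 7: 16 = 2·7 + 2; at 8: 2·8 + 2 = 18; next = 17
base 8: 17 = 2·8 + 1; at 9: 2·9 + 1 = 19; next = 18
base 9: 18 = 2·9; at 10: 2·10 = 20; next = 19

18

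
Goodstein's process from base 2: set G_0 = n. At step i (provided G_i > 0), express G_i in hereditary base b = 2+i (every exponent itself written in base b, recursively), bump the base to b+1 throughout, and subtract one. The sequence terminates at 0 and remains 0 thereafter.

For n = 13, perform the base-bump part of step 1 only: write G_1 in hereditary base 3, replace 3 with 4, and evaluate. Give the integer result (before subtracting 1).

1280

i=0: 13 = 2^(2 + 1) + 2^2 + 1 (b=2); 2→3: 3^(3 + 1) + 3^3 + 1 = 109; 109−1 = 108
i=1: 108 = 3^(3 + 1) + 3^3 (b=3); 3→4: 4^(4 + 1) + 4^4 = 1280; 1280−1 = 1279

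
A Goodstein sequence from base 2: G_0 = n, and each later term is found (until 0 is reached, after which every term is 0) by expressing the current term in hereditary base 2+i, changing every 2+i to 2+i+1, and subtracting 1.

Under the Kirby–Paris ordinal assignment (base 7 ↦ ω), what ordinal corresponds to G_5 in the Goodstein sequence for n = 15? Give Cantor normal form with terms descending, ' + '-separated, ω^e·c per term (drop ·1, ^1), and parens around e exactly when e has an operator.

ω^(ω + 1) + ω^ω

i=0: 15 = 2^(2 + 1) + 2^2 + 2 + 1 (b=2); 2→3: 3^(3 + 1) + 3^3 + 3 + 1 = 112; 112−1 = 111
i=1: 111 = 3^(3 + 1) + 3^3 + 3 (b=3); 3→4: 4^(4 + 1) + 4^4 + 4 = 1284; 1284−1 = 1283
i=2: 1283 = 4^(4 + 1) + 4^4 + 3 (b=4); 4→5: 5^(5 + 1) + 5^5 + 3 = 18753; 18753−1 = 18752
i=3: 18752 = 5^(5 + 1) + 5^5 + 2 (b=5); 5→6: 6^(6 + 1) + 6^6 + 2 = 326594; 326594−1 = 326593
i=4: 326593 = 6^(6 + 1) + 6^6 + 1 (b=6); 6→7: 7^(7 + 1) + 7^7 + 1 = 6588345; 6588345−1 = 6588344
i=5: 6588344 = 7^(7 + 1) + 7^7 (b=7); 7→8: 8^(8 + 1) + 8^8 = 150994944; 150994944−1 = 150994943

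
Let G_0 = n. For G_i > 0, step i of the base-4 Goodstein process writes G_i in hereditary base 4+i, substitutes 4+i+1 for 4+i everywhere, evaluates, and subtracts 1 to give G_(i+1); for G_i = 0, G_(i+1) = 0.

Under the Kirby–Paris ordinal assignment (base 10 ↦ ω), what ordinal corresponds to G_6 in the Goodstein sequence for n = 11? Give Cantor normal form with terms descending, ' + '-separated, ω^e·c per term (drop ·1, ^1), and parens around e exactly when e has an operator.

ω + 5

11 —HB4→ 2·4 + 3 —bump→ 2·5 + 3 = 13 —(−1)→ 12
12 —HB5→ 2·5 + 2 —bump→ 2·6 + 2 = 14 —(−1)→ 13
13 —HB6→ 2·6 + 1 —bump→ 2·7 + 1 = 15 —(−1)→ 14
14 —HB7→ 2·7 —bump→ 2·8 = 16 —(−1)→ 15
15 —HB8→ 8 + 7 —bump→ 9 + 7 = 16 —(−1)→ 15
15 —HB9→ 9 + 6 —bump→ 10 + 6 = 16 —(−1)→ 15
15 —HB10→ 10 + 5 —bump→ 11 + 5 = 16 —(−1)→ 15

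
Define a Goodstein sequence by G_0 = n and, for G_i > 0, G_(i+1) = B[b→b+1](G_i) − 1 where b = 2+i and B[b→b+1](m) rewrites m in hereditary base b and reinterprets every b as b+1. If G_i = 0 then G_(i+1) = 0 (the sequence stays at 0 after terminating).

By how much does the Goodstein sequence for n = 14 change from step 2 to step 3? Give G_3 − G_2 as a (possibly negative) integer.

17469

(0) 14|_2 = 2^(2 + 1) + 2^2 + 2 ↦ 3^(3 + 1) + 3^3 + 3|_3 = 111 ⇒ 110
(1) 110|_3 = 3^(3 + 1) + 3^3 + 2 ↦ 4^(4 + 1) + 4^4 + 2|_4 = 1282 ⇒ 1281
(2) 1281|_4 = 4^(4 + 1) + 4^4 + 1 ↦ 5^(5 + 1) + 5^5 + 1|_5 = 18751 ⇒ 18750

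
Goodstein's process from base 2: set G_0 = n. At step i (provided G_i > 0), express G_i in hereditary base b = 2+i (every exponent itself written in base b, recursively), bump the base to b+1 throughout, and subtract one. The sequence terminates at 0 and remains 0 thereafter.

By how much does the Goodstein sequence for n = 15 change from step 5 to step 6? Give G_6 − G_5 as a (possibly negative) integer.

G_0 = 15. HB_2(15) = 2^(2 + 1) + 2^2 + 2 + 1. Bump = 112. G_1 = 111.
G_1 = 111. HB_3(111) = 3^(3 + 1) + 3^3 + 3. Bump = 1284. G_2 = 1283.
G_2 = 1283. HB_4(1283) = 4^(4 + 1) + 4^4 + 3. Bump = 18753. G_3 = 18752.
G_3 = 18752. HB_5(18752) = 5^(5 + 1) + 5^5 + 2. Bump = 326594. G_4 = 326593.
G_4 = 326593. HB_6(326593) = 6^(6 + 1) + 6^6 + 1. Bump = 6588345. G_5 = 6588344.
G_5 = 6588344. HB_7(6588344) = 7^(7 + 1) + 7^7. Bump = 150994944. G_6 = 150994943.

144406599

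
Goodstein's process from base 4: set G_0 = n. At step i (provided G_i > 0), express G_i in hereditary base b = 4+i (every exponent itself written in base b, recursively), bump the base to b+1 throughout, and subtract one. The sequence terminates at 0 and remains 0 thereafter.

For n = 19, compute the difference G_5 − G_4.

[0] 19 ≡ 4^2 + 3 (base 4). Lift 5: 28. −1: 27.
[1] 27 ≡ 5^2 + 2 (base 5). Lift 6: 38. −1: 37.
[2] 37 ≡ 6^2 + 1 (base 6). Lift 7: 50. −1: 49.
[3] 49 ≡ 7^2 (base 7). Lift 8: 64. −1: 63.
[4] 63 ≡ 7·8 + 7 (base 8). Lift 9: 70. −1: 69.

6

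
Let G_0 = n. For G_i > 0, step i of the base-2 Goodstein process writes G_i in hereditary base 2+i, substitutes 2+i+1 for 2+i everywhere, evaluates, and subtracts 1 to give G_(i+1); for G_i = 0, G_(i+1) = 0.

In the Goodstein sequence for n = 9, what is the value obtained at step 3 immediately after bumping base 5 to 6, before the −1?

(0) 9|_2 = 2^(2 + 1) + 1 ↦ 3^(3 + 1) + 1|_3 = 82 ⇒ 81
(1) 81|_3 = 3^(3 + 1) ↦ 4^(4 + 1)|_4 = 1024 ⇒ 1023
(2) 1023|_4 = 3·4^4 + 3·4^3 + 3·4^2 + 3·4 + 3 ↦ 3·5^5 + 3·5^3 + 3·5^2 + 3·5 + 3|_5 = 9843 ⇒ 9842
(3) 9842|_5 = 3·5^5 + 3·5^3 + 3·5^2 + 3·5 + 2 ↦ 3·6^6 + 3·6^3 + 3·6^2 + 3·6 + 2|_6 = 140744 ⇒ 140743

140744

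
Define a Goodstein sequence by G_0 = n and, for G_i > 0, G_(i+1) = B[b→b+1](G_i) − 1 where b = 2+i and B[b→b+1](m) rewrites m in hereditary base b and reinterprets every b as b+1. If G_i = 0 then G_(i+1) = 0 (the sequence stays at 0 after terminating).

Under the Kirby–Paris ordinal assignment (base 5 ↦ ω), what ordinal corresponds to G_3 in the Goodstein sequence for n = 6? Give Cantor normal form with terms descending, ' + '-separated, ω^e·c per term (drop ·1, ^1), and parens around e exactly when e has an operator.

ω^ω

[0] 6 ≡ 2^2 + 2 (base 2). Lift 3: 30. −1: 29.
[1] 29 ≡ 3^3 + 2 (base 3). Lift 4: 258. −1: 257.
[2] 257 ≡ 4^4 + 1 (base 4). Lift 5: 3126. −1: 3125.
[3] 3125 ≡ 5^5 (base 5). Lift 6: 46656. −1: 46655.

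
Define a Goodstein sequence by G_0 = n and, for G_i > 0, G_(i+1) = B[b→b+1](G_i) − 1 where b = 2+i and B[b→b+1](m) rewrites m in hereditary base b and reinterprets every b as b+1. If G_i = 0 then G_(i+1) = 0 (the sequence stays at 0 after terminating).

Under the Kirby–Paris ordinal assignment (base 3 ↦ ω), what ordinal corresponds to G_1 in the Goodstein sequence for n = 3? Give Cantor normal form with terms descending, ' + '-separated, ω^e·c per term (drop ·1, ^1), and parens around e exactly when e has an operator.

ω

[0] 3 ≡ 2 + 1 (base 2). Lift 3: 4. −1: 3.
[1] 3 ≡ 3 (base 3). Lift 4: 4. −1: 3.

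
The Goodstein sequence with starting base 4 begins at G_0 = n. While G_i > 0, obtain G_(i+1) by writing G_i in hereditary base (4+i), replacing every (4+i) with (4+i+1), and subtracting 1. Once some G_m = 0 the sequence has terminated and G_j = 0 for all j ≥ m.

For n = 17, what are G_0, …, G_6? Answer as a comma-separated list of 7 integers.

[0] 17 ≡ 4^2 + 1 (base 4). Lift 5: 26. −1: 25.
[1] 25 ≡ 5^2 (base 5). Lift 6: 36. −1: 35.
[2] 35 ≡ 5·6 + 5 (base 6). Lift 7: 40. −1: 39.
[3] 39 ≡ 5·7 + 4 (base 7). Lift 8: 44. −1: 43.
[4] 43 ≡ 5·8 + 3 (base 8). Lift 9: 48. −1: 47.
[5] 47 ≡ 5·9 + 2 (base 9). Lift 10: 52. −1: 51.

17, 25, 35, 39, 43, 47, 51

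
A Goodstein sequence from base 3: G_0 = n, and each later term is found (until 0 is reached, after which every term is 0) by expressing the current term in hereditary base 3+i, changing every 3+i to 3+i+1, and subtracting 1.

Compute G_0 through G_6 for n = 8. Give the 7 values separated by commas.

8, 9, 10, 11, 11, 11, 11

G_0 = 8. HB_3(8) = 2·3 + 2. Bump = 10. G_1 = 9.
G_1 = 9. HB_4(9) = 2·4 + 1. Bump = 11. G_2 = 10.
G_2 = 10. HB_5(10) = 2·5. Bump = 12. G_3 = 11.
G_3 = 11. HB_6(11) = 6 + 5. Bump = 12. G_4 = 11.
G_4 = 11. HB_7(11) = 7 + 4. Bump = 12. G_5 = 11.
G_5 = 11. HB_8(11) = 8 + 3. Bump = 12. G_6 = 11.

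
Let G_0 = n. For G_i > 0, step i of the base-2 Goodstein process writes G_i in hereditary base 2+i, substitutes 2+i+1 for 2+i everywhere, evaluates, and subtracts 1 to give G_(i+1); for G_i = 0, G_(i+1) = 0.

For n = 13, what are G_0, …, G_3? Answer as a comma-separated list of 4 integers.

G_0=13  [base 2] 2^(2 + 1) + 2^2 + 1  →[2↦3]→  3^(3 + 1) + 3^3 + 1 = 109  −1 ⇒ G_1=108
G_1=108  [base 3] 3^(3 + 1) + 3^3  →[3↦4]→  4^(4 + 1) + 4^4 = 1280  −1 ⇒ G_2=1279
G_2=1279  [base 4] 4^(4 + 1) + 3·4^3 + 3·4^2 + 3·4 + 3  →[4↦5]→  5^(5 + 1) + 3·5^3 + 3·5^2 + 3·5 + 3 = 16093  −1 ⇒ G_3=16092

13, 108, 1279, 16092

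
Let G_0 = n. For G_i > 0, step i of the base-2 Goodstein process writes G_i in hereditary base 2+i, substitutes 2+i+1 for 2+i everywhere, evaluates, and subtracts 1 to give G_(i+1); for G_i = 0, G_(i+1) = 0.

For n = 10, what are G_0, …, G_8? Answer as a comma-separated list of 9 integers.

G_0 = 10. HB_2(10) = 2^(2 + 1) + 2. Bump = 84. G_1 = 83.
G_1 = 83. HB_3(83) = 3^(3 + 1) + 2. Bump = 1026. G_2 = 1025.
G_2 = 1025. HB_4(1025) = 4^(4 + 1) + 1. Bump = 15626. G_3 = 15625.
G_3 = 15625. HB_5(15625) = 5^(5 + 1). Bump = 279936. G_4 = 279935.
G_4 = 279935. HB_6(279935) = 5·6^6 + 5·6^5 + 5·6^4 + 5·6^3 + 5·6^2 + 5·6 + 5. Bump = 4215755. G_5 = 4215754.
G_5 = 4215754. HB_7(4215754) = 5·7^7 + 5·7^5 + 5·7^4 + 5·7^3 + 5·7^2 + 5·7 + 4. Bump = 84073324. G_6 = 84073323.
G_6 = 84073323. HB_8(84073323) = 5·8^8 + 5·8^5 + 5·8^4 + 5·8^3 + 5·8^2 + 5·8 + 3. Bump = 1937434593. G_7 = 1937434592.
G_7 = 1937434592. HB_9(1937434592) = 5·9^9 + 5·9^5 + 5·9^4 + 5·9^3 + 5·9^2 + 5·9 + 2. Bump = 50000555552. G_8 = 50000555551.

10, 83, 1025, 15625, 279935, 4215754, 84073323, 1937434592, 50000555551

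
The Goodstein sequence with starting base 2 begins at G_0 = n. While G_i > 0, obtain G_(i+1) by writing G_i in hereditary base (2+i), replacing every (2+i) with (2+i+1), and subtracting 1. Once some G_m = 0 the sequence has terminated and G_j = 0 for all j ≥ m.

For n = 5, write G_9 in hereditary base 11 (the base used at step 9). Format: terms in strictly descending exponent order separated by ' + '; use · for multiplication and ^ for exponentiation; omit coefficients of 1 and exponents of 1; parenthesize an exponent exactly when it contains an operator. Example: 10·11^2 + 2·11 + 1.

3·11^3 + 3·11^2 + 2·11 + 4

G_0=5  [base 2] 2^2 + 1  →[2↦3]→  3^3 + 1 = 28  −1 ⇒ G_1=27
G_1=27  [base 3] 3^3  →[3↦4]→  4^4 = 256  −1 ⇒ G_2=255
G_2=255  [base 4] 3·4^3 + 3·4^2 + 3·4 + 3  →[4↦5]→  3·5^3 + 3·5^2 + 3·5 + 3 = 468  −1 ⇒ G_3=467
G_3=467  [base 5] 3·5^3 + 3·5^2 + 3·5 + 2  →[5↦6]→  3·6^3 + 3·6^2 + 3·6 + 2 = 776  −1 ⇒ G_4=775
G_4=775  [base 6] 3·6^3 + 3·6^2 + 3·6 + 1  →[6↦7]→  3·7^3 + 3·7^2 + 3·7 + 1 = 1198  −1 ⇒ G_5=1197
G_5=1197  [base 7] 3·7^3 + 3·7^2 + 3·7  →[7↦8]→  3·8^3 + 3·8^2 + 3·8 = 1752  −1 ⇒ G_6=1751
G_6=1751  [base 8] 3·8^3 + 3·8^2 + 2·8 + 7  →[8↦9]→  3·9^3 + 3·9^2 + 2·9 + 7 = 2455  −1 ⇒ G_7=2454
G_7=2454  [base 9] 3·9^3 + 3·9^2 + 2·9 + 6  →[9↦10]→  3·10^3 + 3·10^2 + 2·10 + 6 = 3326  −1 ⇒ G_8=3325
G_8=3325  [base 10] 3·10^3 + 3·10^2 + 2·10 + 5  →[10↦11]→  3·11^3 + 3·11^2 + 2·11 + 5 = 4383  −1 ⇒ G_9=4382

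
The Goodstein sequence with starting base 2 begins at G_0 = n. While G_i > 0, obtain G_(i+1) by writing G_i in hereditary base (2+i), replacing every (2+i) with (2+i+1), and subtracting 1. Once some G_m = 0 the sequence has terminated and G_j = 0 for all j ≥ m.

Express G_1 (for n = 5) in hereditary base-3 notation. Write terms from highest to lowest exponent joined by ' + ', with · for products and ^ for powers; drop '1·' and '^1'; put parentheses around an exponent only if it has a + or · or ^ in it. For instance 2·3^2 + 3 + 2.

3^3

5 —HB2→ 2^2 + 1 —bump→ 3^3 + 1 = 28 —(−1)→ 27
27 —HB3→ 3^3 —bump→ 4^4 = 256 —(−1)→ 255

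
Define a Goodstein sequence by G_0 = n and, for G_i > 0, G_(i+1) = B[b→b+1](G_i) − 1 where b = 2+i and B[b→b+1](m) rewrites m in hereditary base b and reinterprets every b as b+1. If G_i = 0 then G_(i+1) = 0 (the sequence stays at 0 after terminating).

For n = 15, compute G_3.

G_0 = 15. HB_2(15) = 2^(2 + 1) + 2^2 + 2 + 1. Bump = 112. G_1 = 111.
G_1 = 111. HB_3(111) = 3^(3 + 1) + 3^3 + 3. Bump = 1284. G_2 = 1283.
G_2 = 1283. HB_4(1283) = 4^(4 + 1) + 4^4 + 3. Bump = 18753. G_3 = 18752.

18752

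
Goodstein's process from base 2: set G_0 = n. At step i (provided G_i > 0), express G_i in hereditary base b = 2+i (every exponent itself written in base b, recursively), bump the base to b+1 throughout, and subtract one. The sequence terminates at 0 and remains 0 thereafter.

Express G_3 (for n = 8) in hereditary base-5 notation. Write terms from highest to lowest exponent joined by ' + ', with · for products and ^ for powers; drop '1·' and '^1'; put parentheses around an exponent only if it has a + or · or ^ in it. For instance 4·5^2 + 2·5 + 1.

G_0=8  [base 2] 2^(2 + 1)  →[2↦3]→  3^(3 + 1) = 81  −1 ⇒ G_1=80
G_1=80  [base 3] 2·3^3 + 2·3^2 + 2·3 + 2  →[3↦4]→  2·4^4 + 2·4^2 + 2·4 + 2 = 554  −1 ⇒ G_2=553
G_2=553  [base 4] 2·4^4 + 2·4^2 + 2·4 + 1  →[4↦5]→  2·5^5 + 2·5^2 + 2·5 + 1 = 6311  −1 ⇒ G_3=6310
G_3=6310  [base 5] 2·5^5 + 2·5^2 + 2·5  →[5↦6]→  2·6^6 + 2·6^2 + 2·6 = 93396  −1 ⇒ G_4=93395

2·5^5 + 2·5^2 + 2·5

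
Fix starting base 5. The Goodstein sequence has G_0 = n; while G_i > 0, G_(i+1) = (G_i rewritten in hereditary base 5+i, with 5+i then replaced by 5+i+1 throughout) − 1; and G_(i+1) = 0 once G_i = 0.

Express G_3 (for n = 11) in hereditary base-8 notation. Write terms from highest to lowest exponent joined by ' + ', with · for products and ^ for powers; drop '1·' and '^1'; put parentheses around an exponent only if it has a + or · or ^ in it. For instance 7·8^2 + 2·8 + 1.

8 + 5

base 5: 11 = 2·5 + 1; at 6: 2·6 + 1 = 13; next = 12
base 6: 12 = 2·6; at 7: 2·7 = 14; next = 13
base 7: 13 = 7 + 6; at 8: 8 + 6 = 14; next = 13
base 8: 13 = 8 + 5; at 9: 9 + 5 = 14; next = 13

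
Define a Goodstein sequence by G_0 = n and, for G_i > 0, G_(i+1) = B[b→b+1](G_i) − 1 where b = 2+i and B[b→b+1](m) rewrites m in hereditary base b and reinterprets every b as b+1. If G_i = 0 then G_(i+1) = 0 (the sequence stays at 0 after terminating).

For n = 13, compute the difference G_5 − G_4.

base 2: 13 = 2^(2 + 1) + 2^2 + 1; at 3: 3^(3 + 1) + 3^3 + 1 = 109; next = 108
base 3: 108 = 3^(3 + 1) + 3^3; at 4: 4^(4 + 1) + 4^4 = 1280; next = 1279
base 4: 1279 = 4^(4 + 1) + 3·4^3 + 3·4^2 + 3·4 + 3; at 5: 5^(5 + 1) + 3·5^3 + 3·5^2 + 3·5 + 3 = 16093; next = 16092
base 5: 16092 = 5^(5 + 1) + 3·5^3 + 3·5^2 + 3·5 + 2; at 6: 6^(6 + 1) + 3·6^3 + 3·6^2 + 3·6 + 2 = 280712; next = 280711
base 6: 280711 = 6^(6 + 1) + 3·6^3 + 3·6^2 + 3·6 + 1; at 7: 7^(7 + 1) + 3·7^3 + 3·7^2 + 3·7 + 1 = 5765999; next = 5765998

5485287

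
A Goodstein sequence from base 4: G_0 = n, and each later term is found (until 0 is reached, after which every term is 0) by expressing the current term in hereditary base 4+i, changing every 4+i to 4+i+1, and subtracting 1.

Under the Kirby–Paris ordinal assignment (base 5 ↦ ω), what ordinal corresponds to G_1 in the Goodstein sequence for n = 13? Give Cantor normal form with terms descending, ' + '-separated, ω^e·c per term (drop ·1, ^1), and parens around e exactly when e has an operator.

base 4: 13 = 3·4 + 1; at 5: 3·5 + 1 = 16; next = 15
base 5: 15 = 3·5; at 6: 3·6 = 18; next = 17

ω·3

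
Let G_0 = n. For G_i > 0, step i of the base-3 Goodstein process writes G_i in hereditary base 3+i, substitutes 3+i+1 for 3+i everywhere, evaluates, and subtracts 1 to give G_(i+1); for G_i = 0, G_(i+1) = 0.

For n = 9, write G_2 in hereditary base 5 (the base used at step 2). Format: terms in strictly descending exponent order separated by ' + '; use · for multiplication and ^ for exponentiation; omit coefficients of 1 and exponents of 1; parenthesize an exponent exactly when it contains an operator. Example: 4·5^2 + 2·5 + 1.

(0) 9|_3 = 3^2 ↦ 4^2|_4 = 16 ⇒ 15
(1) 15|_4 = 3·4 + 3 ↦ 3·5 + 3|_5 = 18 ⇒ 17
(2) 17|_5 = 3·5 + 2 ↦ 3·6 + 2|_6 = 20 ⇒ 19

3·5 + 2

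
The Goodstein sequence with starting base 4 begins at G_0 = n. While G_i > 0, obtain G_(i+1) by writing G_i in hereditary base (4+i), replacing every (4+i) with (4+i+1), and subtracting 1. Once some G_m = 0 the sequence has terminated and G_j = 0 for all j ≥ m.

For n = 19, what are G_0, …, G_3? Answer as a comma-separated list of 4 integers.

[0] 19 ≡ 4^2 + 3 (base 4). Lift 5: 28. −1: 27.
[1] 27 ≡ 5^2 + 2 (base 5). Lift 6: 38. −1: 37.
[2] 37 ≡ 6^2 + 1 (base 6). Lift 7: 50. −1: 49.

19, 27, 37, 49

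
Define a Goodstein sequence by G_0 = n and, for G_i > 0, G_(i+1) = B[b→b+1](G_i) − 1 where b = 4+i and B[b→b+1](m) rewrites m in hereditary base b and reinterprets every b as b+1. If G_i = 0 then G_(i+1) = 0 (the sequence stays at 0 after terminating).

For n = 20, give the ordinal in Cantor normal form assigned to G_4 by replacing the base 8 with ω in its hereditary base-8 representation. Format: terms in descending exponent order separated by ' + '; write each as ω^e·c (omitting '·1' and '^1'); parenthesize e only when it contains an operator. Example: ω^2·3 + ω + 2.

ω^2 + 1

20 —HB4→ 4^2 + 4 —bump→ 5^2 + 5 = 30 —(−1)→ 29
29 —HB5→ 5^2 + 4 —bump→ 6^2 + 4 = 40 —(−1)→ 39
39 —HB6→ 6^2 + 3 —bump→ 7^2 + 3 = 52 —(−1)→ 51
51 —HB7→ 7^2 + 2 —bump→ 8^2 + 2 = 66 —(−1)→ 65
65 —HB8→ 8^2 + 1 —bump→ 9^2 + 1 = 82 —(−1)→ 81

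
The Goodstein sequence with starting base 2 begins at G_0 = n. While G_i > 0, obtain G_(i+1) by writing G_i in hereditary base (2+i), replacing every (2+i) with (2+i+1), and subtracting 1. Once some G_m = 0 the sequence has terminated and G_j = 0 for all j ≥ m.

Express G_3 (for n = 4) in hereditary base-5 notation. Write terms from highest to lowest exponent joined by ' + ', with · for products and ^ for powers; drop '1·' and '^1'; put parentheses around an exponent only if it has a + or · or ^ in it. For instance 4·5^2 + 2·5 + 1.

[0] 4 ≡ 2^2 (base 2). Lift 3: 27. −1: 26.
[1] 26 ≡ 2·3^2 + 2·3 + 2 (base 3). Lift 4: 42. −1: 41.
[2] 41 ≡ 2·4^2 + 2·4 + 1 (base 4). Lift 5: 61. −1: 60.
[3] 60 ≡ 2·5^2 + 2·5 (base 5). Lift 6: 84. −1: 83.

2·5^2 + 2·5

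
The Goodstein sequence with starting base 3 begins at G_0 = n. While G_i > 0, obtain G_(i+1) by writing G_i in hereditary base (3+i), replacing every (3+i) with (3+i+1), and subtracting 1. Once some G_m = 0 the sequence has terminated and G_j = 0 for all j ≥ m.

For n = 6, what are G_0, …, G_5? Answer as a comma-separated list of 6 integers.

6, 7, 7, 7, 7, 7

G_0 = 6. HB_3(6) = 2·3. Bump = 8. G_1 = 7.
G_1 = 7. HB_4(7) = 4 + 3. Bump = 8. G_2 = 7.
G_2 = 7. HB_5(7) = 5 + 2. Bump = 8. G_3 = 7.
G_3 = 7. HB_6(7) = 6 + 1. Bump = 8. G_4 = 7.
G_4 = 7. HB_7(7) = 7. Bump = 8. G_5 = 7.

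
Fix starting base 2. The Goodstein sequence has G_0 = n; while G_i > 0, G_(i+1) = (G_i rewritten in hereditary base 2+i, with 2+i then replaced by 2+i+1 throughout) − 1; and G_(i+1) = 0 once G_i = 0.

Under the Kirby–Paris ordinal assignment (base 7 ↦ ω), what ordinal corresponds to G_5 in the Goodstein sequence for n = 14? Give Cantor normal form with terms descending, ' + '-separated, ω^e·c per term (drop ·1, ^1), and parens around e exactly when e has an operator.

ω^(ω + 1) + ω^5·5 + ω^4·5 + ω^3·5 + ω^2·5 + ω·5 + 4

i=0: 14 = 2^(2 + 1) + 2^2 + 2 (b=2); 2→3: 3^(3 + 1) + 3^3 + 3 = 111; 111−1 = 110
i=1: 110 = 3^(3 + 1) + 3^3 + 2 (b=3); 3→4: 4^(4 + 1) + 4^4 + 2 = 1282; 1282−1 = 1281
i=2: 1281 = 4^(4 + 1) + 4^4 + 1 (b=4); 4→5: 5^(5 + 1) + 5^5 + 1 = 18751; 18751−1 = 18750
i=3: 18750 = 5^(5 + 1) + 5^5 (b=5); 5→6: 6^(6 + 1) + 6^6 = 326592; 326592−1 = 326591
i=4: 326591 = 6^(6 + 1) + 5·6^5 + 5·6^4 + 5·6^3 + 5·6^2 + 5·6 + 5 (b=6); 6→7: 7^(7 + 1) + 5·7^5 + 5·7^4 + 5·7^3 + 5·7^2 + 5·7 + 5 = 5862841; 5862841−1 = 5862840
i=5: 5862840 = 7^(7 + 1) + 5·7^5 + 5·7^4 + 5·7^3 + 5·7^2 + 5·7 + 4 (b=7); 7→8: 8^(8 + 1) + 5·8^5 + 5·8^4 + 5·8^3 + 5·8^2 + 5·8 + 4 = 134404972; 134404972−1 = 134404971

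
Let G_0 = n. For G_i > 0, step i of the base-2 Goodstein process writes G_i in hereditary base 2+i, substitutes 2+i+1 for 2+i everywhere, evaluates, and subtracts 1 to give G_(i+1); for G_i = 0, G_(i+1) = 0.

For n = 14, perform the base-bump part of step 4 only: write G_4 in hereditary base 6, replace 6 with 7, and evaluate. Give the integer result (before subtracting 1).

14 —HB2→ 2^(2 + 1) + 2^2 + 2 —bump→ 3^(3 + 1) + 3^3 + 3 = 111 —(−1)→ 110
110 —HB3→ 3^(3 + 1) + 3^3 + 2 —bump→ 4^(4 + 1) + 4^4 + 2 = 1282 —(−1)→ 1281
1281 —HB4→ 4^(4 + 1) + 4^4 + 1 —bump→ 5^(5 + 1) + 5^5 + 1 = 18751 —(−1)→ 18750
18750 —HB5→ 5^(5 + 1) + 5^5 —bump→ 6^(6 + 1) + 6^6 = 326592 —(−1)→ 326591
326591 —HB6→ 6^(6 + 1) + 5·6^5 + 5·6^4 + 5·6^3 + 5·6^2 + 5·6 + 5 —bump→ 7^(7 + 1) + 5·7^5 + 5·7^4 + 5·7^3 + 5·7^2 + 5·7 + 5 = 5862841 —(−1)→ 5862840

5862841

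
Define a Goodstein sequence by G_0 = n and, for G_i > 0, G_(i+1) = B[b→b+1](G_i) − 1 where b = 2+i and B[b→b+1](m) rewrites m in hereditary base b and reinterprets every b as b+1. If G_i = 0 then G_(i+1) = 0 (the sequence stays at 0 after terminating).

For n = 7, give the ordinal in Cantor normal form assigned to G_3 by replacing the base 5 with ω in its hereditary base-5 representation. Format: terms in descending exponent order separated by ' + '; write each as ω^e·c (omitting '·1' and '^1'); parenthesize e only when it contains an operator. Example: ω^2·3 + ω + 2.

ω^ω + 2

[0] 7 ≡ 2^2 + 2 + 1 (base 2). Lift 3: 31. −1: 30.
[1] 30 ≡ 3^3 + 3 (base 3). Lift 4: 260. −1: 259.
[2] 259 ≡ 4^4 + 3 (base 4). Lift 5: 3128. −1: 3127.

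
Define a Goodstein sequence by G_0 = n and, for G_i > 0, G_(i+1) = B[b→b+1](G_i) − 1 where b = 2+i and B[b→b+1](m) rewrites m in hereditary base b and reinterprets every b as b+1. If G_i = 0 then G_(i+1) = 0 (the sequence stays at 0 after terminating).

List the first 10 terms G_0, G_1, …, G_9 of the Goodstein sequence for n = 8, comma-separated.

8, 80, 553, 6310, 93395, 1647195, 33554571, 774841151, 20000000211, 570623341475

G_0 = 8. HB_2(8) = 2^(2 + 1). Bump = 81. G_1 = 80.
G_1 = 80. HB_3(80) = 2·3^3 + 2·3^2 + 2·3 + 2. Bump = 554. G_2 = 553.
G_2 = 553. HB_4(553) = 2·4^4 + 2·4^2 + 2·4 + 1. Bump = 6311. G_3 = 6310.
G_3 = 6310. HB_5(6310) = 2·5^5 + 2·5^2 + 2·5. Bump = 93396. G_4 = 93395.
G_4 = 93395. HB_6(93395) = 2·6^6 + 2·6^2 + 6 + 5. Bump = 1647196. G_5 = 1647195.
G_5 = 1647195. HB_7(1647195) = 2·7^7 + 2·7^2 + 7 + 4. Bump = 33554572. G_6 = 33554571.
G_6 = 33554571. HB_8(33554571) = 2·8^8 + 2·8^2 + 8 + 3. Bump = 774841152. G_7 = 774841151.
G_7 = 774841151. HB_9(774841151) = 2·9^9 + 2·9^2 + 9 + 2. Bump = 20000000212. G_8 = 20000000211.
G_8 = 20000000211. HB_10(20000000211) = 2·10^10 + 2·10^2 + 10 + 1. Bump = 570623341476. G_9 = 570623341475.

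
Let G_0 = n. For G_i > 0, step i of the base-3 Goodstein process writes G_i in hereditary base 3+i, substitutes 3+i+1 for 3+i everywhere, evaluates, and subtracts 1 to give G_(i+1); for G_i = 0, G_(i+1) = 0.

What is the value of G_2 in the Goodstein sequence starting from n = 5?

5

G_0 = 5. HB_3(5) = 3 + 2. Bump = 6. G_1 = 5.
G_1 = 5. HB_4(5) = 4 + 1. Bump = 6. G_2 = 5.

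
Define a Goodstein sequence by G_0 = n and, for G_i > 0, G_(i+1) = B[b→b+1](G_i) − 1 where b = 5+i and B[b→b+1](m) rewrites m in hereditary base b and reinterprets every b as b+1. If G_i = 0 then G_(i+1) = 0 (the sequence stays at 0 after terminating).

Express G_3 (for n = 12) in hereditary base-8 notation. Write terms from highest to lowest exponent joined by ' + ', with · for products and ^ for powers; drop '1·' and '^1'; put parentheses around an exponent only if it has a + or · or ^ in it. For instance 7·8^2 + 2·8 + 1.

8 + 7

12 —HB5→ 2·5 + 2 —bump→ 2·6 + 2 = 14 —(−1)→ 13
13 —HB6→ 2·6 + 1 —bump→ 2·7 + 1 = 15 —(−1)→ 14
14 —HB7→ 2·7 —bump→ 2·8 = 16 —(−1)→ 15
15 —HB8→ 8 + 7 —bump→ 9 + 7 = 16 —(−1)→ 15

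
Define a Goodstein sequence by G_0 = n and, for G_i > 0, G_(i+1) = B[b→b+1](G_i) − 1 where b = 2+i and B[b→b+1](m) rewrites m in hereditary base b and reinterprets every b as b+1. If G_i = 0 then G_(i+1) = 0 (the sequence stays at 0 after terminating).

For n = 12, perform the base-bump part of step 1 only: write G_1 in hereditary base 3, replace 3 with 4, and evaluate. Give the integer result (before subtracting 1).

1066

i=0: 12 = 2^(2 + 1) + 2^2 (b=2); 2→3: 3^(3 + 1) + 3^3 = 108; 108−1 = 107
i=1: 107 = 3^(3 + 1) + 2·3^2 + 2·3 + 2 (b=3); 3→4: 4^(4 + 1) + 2·4^2 + 2·4 + 2 = 1066; 1066−1 = 1065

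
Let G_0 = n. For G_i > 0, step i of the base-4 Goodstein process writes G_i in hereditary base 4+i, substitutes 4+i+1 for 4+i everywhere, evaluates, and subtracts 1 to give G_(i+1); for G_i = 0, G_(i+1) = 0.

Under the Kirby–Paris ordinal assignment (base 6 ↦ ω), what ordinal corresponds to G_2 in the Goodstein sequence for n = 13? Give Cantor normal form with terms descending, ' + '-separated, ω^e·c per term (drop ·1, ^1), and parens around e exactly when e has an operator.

base 4: 13 = 3·4 + 1; at 5: 3·5 + 1 = 16; next = 15
base 5: 15 = 3·5; at 6: 3·6 = 18; next = 17
base 6: 17 = 2·6 + 5; at 7: 2·7 + 5 = 19; next = 18

ω·2 + 5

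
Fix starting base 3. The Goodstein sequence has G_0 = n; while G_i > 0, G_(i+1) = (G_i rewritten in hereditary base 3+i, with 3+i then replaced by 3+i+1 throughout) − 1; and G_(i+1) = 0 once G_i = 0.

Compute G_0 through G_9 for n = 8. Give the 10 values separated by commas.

8, 9, 10, 11, 11, 11, 11, 11, 11, 11

[0] 8 ≡ 2·3 + 2 (base 3). Lift 4: 10. −1: 9.
[1] 9 ≡ 2·4 + 1 (base 4). Lift 5: 11. −1: 10.
[2] 10 ≡ 2·5 (base 5). Lift 6: 12. −1: 11.
[3] 11 ≡ 6 + 5 (base 6). Lift 7: 12. −1: 11.
[4] 11 ≡ 7 + 4 (base 7). Lift 8: 12. −1: 11.
[5] 11 ≡ 8 + 3 (base 8). Lift 9: 12. −1: 11.
[6] 11 ≡ 9 + 2 (base 9). Lift 10: 12. −1: 11.
[7] 11 ≡ 10 + 1 (base 10). Lift 11: 12. −1: 11.
[8] 11 ≡ 11 (base 11). Lift 12: 12. −1: 11.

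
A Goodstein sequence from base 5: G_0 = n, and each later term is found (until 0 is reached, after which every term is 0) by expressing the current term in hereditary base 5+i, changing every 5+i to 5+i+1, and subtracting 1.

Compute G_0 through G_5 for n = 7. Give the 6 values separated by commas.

7, 7, 7, 7, 6, 5

[0] 7 ≡ 5 + 2 (base 5). Lift 6: 8. −1: 7.
[1] 7 ≡ 6 + 1 (base 6). Lift 7: 8. −1: 7.
[2] 7 ≡ 7 (base 7). Lift 8: 8. −1: 7.
[3] 7 ≡ 7 (base 8). Lift 9: 7. −1: 6.
[4] 6 ≡ 6 (base 9). Lift 10: 6. −1: 5.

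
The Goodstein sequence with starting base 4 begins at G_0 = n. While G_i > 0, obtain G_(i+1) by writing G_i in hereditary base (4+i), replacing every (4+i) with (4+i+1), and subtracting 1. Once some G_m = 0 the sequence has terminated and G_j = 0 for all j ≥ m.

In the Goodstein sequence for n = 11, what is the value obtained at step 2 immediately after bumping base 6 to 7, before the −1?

15

i=0: 11 = 2·4 + 3 (b=4); 4→5: 2·5 + 3 = 13; 13−1 = 12
i=1: 12 = 2·5 + 2 (b=5); 5→6: 2·6 + 2 = 14; 14−1 = 13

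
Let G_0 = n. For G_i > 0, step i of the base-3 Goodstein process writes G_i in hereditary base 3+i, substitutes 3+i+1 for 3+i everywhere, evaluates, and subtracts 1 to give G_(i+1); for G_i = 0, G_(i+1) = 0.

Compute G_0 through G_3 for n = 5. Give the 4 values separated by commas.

step 0: 5 = 3 + 2; sub 4 for 3: 4 + 2; = 6; G_1 = 6−1 = 5
step 1: 5 = 4 + 1; sub 5 for 4: 5 + 1; = 6; G_2 = 6−1 = 5
step 2: 5 = 5; sub 6 for 5: 6; = 6; G_3 = 6−1 = 5

5, 5, 5, 5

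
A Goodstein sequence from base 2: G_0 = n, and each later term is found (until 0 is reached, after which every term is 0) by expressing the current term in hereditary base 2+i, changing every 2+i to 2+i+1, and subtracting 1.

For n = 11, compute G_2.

base 2: 11 = 2^(2 + 1) + 2 + 1; at 3: 3^(3 + 1) + 3 + 1 = 85; next = 84
base 3: 84 = 3^(3 + 1) + 3; at 4: 4^(4 + 1) + 4 = 1028; next = 1027

1027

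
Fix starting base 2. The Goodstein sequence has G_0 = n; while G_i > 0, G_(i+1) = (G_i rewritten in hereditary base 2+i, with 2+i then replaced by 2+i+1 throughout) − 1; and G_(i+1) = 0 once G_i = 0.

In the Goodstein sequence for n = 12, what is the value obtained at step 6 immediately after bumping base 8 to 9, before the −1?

3486784575

(0) 12|_2 = 2^(2 + 1) + 2^2 ↦ 3^(3 + 1) + 3^3|_3 = 108 ⇒ 107
(1) 107|_3 = 3^(3 + 1) + 2·3^2 + 2·3 + 2 ↦ 4^(4 + 1) + 2·4^2 + 2·4 + 2|_4 = 1066 ⇒ 1065
(2) 1065|_4 = 4^(4 + 1) + 2·4^2 + 2·4 + 1 ↦ 5^(5 + 1) + 2·5^2 + 2·5 + 1|_5 = 15686 ⇒ 15685
(3) 15685|_5 = 5^(5 + 1) + 2·5^2 + 2·5 ↦ 6^(6 + 1) + 2·6^2 + 2·6|_6 = 280020 ⇒ 280019
(4) 280019|_6 = 6^(6 + 1) + 2·6^2 + 6 + 5 ↦ 7^(7 + 1) + 2·7^2 + 7 + 5|_7 = 5764911 ⇒ 5764910
(5) 5764910|_7 = 7^(7 + 1) + 2·7^2 + 7 + 4 ↦ 8^(8 + 1) + 2·8^2 + 8 + 4|_8 = 134217868 ⇒ 134217867
(6) 134217867|_8 = 8^(8 + 1) + 2·8^2 + 8 + 3 ↦ 9^(9 + 1) + 2·9^2 + 9 + 3|_9 = 3486784575 ⇒ 3486784574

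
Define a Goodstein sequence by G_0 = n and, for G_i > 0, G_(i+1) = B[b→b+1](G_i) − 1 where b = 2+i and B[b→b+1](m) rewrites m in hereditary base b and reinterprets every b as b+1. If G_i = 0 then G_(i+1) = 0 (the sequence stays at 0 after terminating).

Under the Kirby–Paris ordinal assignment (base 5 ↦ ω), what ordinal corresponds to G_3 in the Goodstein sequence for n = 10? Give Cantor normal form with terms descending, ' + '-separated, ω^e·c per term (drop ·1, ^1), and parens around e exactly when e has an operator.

10 —HB2→ 2^(2 + 1) + 2 —bump→ 3^(3 + 1) + 3 = 84 —(−1)→ 83
83 —HB3→ 3^(3 + 1) + 2 —bump→ 4^(4 + 1) + 2 = 1026 —(−1)→ 1025
1025 —HB4→ 4^(4 + 1) + 1 —bump→ 5^(5 + 1) + 1 = 15626 —(−1)→ 15625

ω^(ω + 1)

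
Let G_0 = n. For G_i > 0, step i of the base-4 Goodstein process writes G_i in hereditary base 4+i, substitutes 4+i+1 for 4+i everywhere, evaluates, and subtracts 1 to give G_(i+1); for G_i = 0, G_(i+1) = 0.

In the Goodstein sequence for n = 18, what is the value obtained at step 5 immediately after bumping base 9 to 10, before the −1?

64

G_0=18  [base 4] 4^2 + 2  →[4↦5]→  5^2 + 2 = 27  −1 ⇒ G_1=26
G_1=26  [base 5] 5^2 + 1  →[5↦6]→  6^2 + 1 = 37  −1 ⇒ G_2=36
G_2=36  [base 6] 6^2  →[6↦7]→  7^2 = 49  −1 ⇒ G_3=48
G_3=48  [base 7] 6·7 + 6  →[7↦8]→  6·8 + 6 = 54  −1 ⇒ G_4=53
G_4=53  [base 8] 6·8 + 5  →[8↦9]→  6·9 + 5 = 59  −1 ⇒ G_5=58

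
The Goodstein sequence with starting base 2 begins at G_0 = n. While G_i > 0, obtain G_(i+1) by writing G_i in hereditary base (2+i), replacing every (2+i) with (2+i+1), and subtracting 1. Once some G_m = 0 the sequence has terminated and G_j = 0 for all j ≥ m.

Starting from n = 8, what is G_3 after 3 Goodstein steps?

6310

i=0: 8 = 2^(2 + 1) (b=2); 2→3: 3^(3 + 1) = 81; 81−1 = 80
i=1: 80 = 2·3^3 + 2·3^2 + 2·3 + 2 (b=3); 3→4: 2·4^4 + 2·4^2 + 2·4 + 2 = 554; 554−1 = 553
i=2: 553 = 2·4^4 + 2·4^2 + 2·4 + 1 (b=4); 4→5: 2·5^5 + 2·5^2 + 2·5 + 1 = 6311; 6311−1 = 6310
i=3: 6310 = 2·5^5 + 2·5^2 + 2·5 (b=5); 5→6: 2·6^6 + 2·6^2 + 2·6 = 93396; 93396−1 = 93395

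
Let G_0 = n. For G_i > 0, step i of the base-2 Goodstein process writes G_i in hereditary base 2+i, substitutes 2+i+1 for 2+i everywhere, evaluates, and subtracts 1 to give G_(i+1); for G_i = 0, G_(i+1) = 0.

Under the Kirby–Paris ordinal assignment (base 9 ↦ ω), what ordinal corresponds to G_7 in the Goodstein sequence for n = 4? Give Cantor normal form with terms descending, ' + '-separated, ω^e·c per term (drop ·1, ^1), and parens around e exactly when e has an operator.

ω^2·2 + ω + 2

base 2: 4 = 2^2; at 3: 3^3 = 27; next = 26
base 3: 26 = 2·3^2 + 2·3 + 2; at 4: 2·4^2 + 2·4 + 2 = 42; next = 41
base 4: 41 = 2·4^2 + 2·4 + 1; at 5: 2·5^2 + 2·5 + 1 = 61; next = 60
base 5: 60 = 2·5^2 + 2·5; at 6: 2·6^2 + 2·6 = 84; next = 83
base 6: 83 = 2·6^2 + 6 + 5; at 7: 2·7^2 + 7 + 5 = 110; next = 109
base 7: 109 = 2·7^2 + 7 + 4; at 8: 2·8^2 + 8 + 4 = 140; next = 139
base 8: 139 = 2·8^2 + 8 + 3; at 9: 2·9^2 + 9 + 3 = 174; next = 173
base 9: 173 = 2·9^2 + 9 + 2; at 10: 2·10^2 + 10 + 2 = 212; next = 211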